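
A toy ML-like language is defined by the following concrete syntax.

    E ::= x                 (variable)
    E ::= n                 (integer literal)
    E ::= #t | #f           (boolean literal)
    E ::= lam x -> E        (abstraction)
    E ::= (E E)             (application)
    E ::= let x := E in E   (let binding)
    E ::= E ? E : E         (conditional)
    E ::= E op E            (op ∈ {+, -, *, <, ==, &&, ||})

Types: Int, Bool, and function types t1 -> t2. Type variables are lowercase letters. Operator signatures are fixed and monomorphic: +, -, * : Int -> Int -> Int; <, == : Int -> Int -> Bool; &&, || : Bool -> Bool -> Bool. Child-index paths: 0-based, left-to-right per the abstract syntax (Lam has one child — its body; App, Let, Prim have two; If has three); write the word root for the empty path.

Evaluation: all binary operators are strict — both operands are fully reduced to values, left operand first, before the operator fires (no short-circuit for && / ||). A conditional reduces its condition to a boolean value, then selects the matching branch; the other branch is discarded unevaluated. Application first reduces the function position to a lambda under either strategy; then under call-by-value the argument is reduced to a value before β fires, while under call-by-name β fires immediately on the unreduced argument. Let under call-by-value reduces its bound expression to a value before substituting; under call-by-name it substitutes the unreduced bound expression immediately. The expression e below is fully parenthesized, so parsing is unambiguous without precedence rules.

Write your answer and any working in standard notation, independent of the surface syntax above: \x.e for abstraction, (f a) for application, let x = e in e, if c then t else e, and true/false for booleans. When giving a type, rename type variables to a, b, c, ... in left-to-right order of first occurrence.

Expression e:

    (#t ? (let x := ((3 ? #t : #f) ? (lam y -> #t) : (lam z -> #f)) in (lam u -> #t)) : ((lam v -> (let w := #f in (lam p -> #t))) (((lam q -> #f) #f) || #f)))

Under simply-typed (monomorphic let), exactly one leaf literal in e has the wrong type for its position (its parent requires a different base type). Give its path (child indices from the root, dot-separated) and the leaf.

Working:
  unify Bool ~ Bool
  unify Int ~ Bool
  FAIL: mismatch Int ~ Bool

Answer: 1.0.0.0 : 3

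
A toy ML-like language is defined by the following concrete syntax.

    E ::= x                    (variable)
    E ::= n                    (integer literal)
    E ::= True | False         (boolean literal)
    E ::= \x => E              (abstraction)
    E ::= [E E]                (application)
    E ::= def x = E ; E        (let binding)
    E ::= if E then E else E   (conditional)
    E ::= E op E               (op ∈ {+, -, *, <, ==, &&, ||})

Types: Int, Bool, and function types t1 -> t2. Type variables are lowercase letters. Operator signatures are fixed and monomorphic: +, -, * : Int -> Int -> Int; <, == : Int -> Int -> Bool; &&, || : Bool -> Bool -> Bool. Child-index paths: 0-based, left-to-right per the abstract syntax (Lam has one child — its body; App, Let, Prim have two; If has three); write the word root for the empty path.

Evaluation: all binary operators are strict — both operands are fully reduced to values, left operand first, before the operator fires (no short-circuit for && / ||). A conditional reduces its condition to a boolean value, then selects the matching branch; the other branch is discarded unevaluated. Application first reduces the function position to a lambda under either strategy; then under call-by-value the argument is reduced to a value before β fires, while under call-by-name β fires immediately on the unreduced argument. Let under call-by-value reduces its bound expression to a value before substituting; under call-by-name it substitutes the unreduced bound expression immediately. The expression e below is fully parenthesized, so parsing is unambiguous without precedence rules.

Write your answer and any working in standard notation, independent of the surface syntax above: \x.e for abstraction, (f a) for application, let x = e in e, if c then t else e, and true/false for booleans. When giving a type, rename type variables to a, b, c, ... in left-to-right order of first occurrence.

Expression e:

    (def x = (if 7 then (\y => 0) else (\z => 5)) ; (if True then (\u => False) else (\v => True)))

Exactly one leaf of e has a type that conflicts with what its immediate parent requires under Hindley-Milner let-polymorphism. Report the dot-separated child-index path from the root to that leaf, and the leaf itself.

Answer: 0.0 : 7

Working:
  unify Int ~ Bool
  FAIL: mismatch Int ~ Bool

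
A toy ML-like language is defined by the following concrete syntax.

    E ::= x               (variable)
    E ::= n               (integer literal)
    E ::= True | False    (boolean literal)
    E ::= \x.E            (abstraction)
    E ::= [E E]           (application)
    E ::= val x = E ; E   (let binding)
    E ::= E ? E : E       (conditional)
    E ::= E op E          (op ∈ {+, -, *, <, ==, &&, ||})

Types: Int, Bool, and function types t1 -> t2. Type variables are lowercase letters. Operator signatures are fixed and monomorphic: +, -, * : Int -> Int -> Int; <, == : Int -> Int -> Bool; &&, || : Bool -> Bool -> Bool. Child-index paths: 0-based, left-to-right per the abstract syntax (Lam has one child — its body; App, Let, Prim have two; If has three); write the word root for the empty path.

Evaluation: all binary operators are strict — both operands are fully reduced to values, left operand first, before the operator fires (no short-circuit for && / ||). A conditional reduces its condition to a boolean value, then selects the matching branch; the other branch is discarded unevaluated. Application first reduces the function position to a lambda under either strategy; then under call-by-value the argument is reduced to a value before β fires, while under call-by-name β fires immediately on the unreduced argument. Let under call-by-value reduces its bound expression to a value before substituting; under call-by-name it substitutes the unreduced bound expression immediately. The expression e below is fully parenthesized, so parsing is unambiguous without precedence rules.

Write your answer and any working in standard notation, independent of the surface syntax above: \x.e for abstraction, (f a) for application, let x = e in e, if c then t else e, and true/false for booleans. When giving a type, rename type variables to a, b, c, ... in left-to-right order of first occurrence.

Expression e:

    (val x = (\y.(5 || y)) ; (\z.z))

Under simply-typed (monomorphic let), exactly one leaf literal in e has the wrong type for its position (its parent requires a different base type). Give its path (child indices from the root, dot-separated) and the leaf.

Answer: 0.0.0 : 5

Derivation:
  unify Int ~ Bool
  FAIL: mismatch Int ~ Bool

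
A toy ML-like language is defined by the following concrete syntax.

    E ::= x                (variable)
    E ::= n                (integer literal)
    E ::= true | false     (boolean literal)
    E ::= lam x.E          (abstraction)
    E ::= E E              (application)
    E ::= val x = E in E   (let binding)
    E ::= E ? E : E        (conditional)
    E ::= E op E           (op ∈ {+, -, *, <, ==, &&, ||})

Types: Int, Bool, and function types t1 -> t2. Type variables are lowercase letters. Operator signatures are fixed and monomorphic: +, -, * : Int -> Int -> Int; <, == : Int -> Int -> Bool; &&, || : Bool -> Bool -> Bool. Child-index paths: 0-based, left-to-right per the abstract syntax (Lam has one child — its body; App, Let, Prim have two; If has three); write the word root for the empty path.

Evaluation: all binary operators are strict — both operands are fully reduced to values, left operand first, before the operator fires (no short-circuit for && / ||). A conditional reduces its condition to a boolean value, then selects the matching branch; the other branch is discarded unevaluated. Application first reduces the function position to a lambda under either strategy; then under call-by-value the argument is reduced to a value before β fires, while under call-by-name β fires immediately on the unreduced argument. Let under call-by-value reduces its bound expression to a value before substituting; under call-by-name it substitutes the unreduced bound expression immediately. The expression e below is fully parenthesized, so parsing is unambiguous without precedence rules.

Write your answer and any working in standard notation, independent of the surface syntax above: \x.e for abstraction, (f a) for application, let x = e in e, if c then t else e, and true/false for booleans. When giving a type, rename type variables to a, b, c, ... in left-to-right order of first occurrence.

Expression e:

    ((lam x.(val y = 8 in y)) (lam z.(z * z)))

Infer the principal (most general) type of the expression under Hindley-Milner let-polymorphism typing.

Working:
let y : Int
y : Int
\x._ : a -> Int
z : b
  unify b ~ Int
z : Int
  unify Int ~ Int
\z._ : Int -> Int
  unify a -> Int ~ (Int -> Int) -> c
  unify a ~ Int -> Int
  unify Int ~ c
_ _ : Int

Answer: Int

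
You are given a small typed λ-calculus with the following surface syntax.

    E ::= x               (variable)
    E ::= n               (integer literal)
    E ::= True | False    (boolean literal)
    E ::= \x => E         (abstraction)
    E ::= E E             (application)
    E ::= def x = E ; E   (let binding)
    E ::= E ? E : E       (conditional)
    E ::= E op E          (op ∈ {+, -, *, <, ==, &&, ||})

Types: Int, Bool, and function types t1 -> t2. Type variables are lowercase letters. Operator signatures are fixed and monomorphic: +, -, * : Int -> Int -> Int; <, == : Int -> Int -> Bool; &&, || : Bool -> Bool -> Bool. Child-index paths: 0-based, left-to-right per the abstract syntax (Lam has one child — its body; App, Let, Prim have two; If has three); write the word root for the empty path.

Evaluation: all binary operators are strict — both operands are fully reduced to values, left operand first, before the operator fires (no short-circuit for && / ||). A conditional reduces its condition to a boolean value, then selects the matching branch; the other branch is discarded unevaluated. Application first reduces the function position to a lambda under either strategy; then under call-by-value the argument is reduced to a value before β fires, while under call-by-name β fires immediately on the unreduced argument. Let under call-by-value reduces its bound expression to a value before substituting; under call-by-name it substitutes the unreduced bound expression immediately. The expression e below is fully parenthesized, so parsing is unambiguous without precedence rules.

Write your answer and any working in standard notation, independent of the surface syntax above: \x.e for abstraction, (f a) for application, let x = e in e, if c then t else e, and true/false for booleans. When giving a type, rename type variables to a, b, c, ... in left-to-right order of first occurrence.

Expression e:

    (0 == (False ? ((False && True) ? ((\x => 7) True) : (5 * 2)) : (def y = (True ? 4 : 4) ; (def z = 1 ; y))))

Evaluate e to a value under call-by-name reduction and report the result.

Answer: false

Trace:
step 0: (0 == (if false then (if (false && true) then ((\x.7) true) else (5 * 2)) else (let y = (if true then 4 else 4) in (let z = 1 in y))))
step 1: [if@1] (0 == (let y = (if true then 4 else 4) in (let z = 1 in y)))
step 2: [let@1] (0 == (let z = 1 in (if true then 4 else 4)))
step 3: [let@1] (0 == (if true then 4 else 4))
step 4: [if@1] (0 == 4)
step 5: [delta@root] false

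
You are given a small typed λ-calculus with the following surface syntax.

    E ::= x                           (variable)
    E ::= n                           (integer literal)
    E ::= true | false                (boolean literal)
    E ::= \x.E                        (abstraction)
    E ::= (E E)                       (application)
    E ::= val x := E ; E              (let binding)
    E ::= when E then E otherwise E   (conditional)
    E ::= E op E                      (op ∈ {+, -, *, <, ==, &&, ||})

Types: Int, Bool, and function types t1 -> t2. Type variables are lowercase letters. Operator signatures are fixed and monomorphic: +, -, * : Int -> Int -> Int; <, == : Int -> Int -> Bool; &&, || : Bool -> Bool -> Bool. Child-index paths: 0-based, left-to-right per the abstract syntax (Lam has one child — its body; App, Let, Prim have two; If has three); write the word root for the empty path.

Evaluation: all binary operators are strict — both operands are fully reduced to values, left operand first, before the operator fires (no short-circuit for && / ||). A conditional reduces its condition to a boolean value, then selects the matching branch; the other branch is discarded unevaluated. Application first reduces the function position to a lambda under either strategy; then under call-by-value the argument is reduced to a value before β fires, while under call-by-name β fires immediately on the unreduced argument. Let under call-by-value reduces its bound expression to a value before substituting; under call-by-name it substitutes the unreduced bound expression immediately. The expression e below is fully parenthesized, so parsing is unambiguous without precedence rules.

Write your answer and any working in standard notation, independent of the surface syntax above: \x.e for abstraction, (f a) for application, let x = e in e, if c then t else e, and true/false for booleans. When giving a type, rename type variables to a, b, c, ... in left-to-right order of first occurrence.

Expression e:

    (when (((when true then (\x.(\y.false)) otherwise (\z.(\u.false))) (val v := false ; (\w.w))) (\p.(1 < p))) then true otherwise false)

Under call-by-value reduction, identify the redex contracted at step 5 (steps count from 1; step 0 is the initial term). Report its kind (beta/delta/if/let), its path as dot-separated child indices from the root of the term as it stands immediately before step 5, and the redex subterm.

Answer: if at root : (if false then true else false)

Working:
step 0: (if (((if true then (\x.(\y.false)) else (\z.(\u.false))) (let v = false in (\w.w))) (\p.(1 < p))) then true else false)
step 1: [if@0.0.0] (if (((\x.(\y.false)) (let v = false in (\w.w))) (\p.(1 < p))) then true else false)
step 2: [let@0.0.1] (if (((\x.(\y.false)) (\w.w)) (\p.(1 < p))) then true else false)
step 3: [beta@0.0] (if ((\y.false) (\p.(1 < p))) then true else false)
step 4: [beta@0] (if false then true else false)
step 5: [if@root] false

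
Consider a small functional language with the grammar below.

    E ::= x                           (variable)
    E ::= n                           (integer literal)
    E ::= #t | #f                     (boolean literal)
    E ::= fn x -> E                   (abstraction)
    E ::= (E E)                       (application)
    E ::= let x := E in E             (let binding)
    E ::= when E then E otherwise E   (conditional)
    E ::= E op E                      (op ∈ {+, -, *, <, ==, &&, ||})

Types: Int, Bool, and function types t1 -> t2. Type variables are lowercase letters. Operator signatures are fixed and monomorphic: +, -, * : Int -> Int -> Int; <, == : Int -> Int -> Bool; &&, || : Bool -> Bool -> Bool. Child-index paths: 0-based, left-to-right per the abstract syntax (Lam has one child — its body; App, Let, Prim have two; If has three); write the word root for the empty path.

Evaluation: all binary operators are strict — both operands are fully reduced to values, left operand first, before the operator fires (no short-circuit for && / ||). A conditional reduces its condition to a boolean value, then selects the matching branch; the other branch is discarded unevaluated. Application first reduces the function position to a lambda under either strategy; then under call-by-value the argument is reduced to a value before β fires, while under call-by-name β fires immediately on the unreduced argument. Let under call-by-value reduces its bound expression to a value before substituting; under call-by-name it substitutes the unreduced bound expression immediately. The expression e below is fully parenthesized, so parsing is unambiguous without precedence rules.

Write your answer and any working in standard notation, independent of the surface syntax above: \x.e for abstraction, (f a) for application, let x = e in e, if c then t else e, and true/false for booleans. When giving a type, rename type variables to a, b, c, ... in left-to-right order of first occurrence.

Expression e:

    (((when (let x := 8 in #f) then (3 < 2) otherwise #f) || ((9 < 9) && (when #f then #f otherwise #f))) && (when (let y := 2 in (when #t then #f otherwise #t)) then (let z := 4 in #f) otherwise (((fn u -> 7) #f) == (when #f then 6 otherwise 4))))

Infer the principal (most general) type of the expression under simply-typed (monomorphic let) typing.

Trace:
let x : Int
  unify Bool ~ Bool
  unify Int ~ Int
  unify Int ~ Int
  unify Bool ~ Bool
  unify Bool ~ Bool
  unify Int ~ Int
  unify Int ~ Int
  unify Bool ~ Bool
  unify Bool ~ Bool
  unify Bool ~ Bool
  unify Bool ~ Bool
  unify Bool ~ Bool
  unify Bool ~ Bool
let y : Int
  unify Bool ~ Bool
  unify Bool ~ Bool
  unify Bool ~ Bool
let z : Int
\u._ : a -> Int
  unify a -> Int ~ Bool -> b
  unify a ~ Bool
  unify Int ~ b
_ _ : Int
  unify Int ~ Int
  unify Bool ~ Bool
  unify Int ~ Int
  unify Int ~ Int
  unify Bool ~ Bool
  unify Bool ~ Bool

Answer: Bool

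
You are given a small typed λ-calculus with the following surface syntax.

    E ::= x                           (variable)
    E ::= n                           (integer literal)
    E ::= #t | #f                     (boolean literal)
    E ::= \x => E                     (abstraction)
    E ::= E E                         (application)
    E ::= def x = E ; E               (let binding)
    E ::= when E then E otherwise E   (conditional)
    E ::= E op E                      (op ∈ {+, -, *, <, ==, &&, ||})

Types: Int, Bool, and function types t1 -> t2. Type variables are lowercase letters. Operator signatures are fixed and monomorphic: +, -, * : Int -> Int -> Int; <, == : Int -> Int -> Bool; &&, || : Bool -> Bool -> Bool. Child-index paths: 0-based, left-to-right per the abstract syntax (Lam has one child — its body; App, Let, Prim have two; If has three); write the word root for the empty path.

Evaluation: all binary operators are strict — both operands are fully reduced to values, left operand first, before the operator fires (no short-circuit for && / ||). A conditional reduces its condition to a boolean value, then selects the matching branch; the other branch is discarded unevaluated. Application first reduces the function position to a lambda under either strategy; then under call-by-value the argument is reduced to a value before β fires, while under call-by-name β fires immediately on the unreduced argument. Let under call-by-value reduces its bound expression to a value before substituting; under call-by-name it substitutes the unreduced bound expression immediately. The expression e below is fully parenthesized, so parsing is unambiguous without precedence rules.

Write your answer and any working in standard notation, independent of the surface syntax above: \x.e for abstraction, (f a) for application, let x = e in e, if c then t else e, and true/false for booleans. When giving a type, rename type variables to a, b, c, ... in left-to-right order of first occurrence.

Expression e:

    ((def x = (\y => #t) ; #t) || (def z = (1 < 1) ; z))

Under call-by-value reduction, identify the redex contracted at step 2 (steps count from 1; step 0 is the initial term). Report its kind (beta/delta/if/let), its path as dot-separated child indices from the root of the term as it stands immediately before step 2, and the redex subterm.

Answer: delta at 1.0 : (1 < 1)

Working:
step 0: ((let x = (\y.true) in true) || (let z = (1 < 1) in z))
step 1: [let@0] (true || (let z = (1 < 1) in z))
step 2: [delta@1.0] (true || (let z = false in z))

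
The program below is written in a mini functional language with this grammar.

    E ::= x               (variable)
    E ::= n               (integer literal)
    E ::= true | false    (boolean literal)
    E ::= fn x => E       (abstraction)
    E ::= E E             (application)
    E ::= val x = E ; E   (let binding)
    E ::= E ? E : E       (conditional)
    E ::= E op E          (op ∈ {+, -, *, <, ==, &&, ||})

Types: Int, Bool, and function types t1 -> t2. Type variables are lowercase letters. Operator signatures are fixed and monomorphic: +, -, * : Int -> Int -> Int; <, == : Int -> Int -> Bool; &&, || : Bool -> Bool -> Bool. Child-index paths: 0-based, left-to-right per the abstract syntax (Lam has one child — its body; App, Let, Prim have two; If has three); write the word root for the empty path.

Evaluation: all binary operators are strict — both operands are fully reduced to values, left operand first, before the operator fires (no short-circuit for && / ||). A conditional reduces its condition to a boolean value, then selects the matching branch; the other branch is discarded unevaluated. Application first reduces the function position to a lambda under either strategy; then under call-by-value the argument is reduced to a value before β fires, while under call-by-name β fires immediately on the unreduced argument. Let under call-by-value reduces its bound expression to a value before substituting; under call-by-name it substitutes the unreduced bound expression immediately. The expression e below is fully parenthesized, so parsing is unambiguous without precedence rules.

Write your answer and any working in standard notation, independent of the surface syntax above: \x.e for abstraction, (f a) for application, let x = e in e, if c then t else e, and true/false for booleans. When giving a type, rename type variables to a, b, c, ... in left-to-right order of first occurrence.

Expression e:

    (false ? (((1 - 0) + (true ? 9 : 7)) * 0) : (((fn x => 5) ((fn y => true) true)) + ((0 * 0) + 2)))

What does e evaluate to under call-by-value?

Working:
step 0: (if false then (((1 - 0) + (if true then 9 else 7)) * 0) else (((\x.5) ((\y.true) true)) + ((0 * 0) + 2)))
step 1: [if@root] (((\x.5) ((\y.true) true)) + ((0 * 0) + 2))
step 2: [beta@0.1] (((\x.5) true) + ((0 * 0) + 2))
step 3: [beta@0] (5 + ((0 * 0) + 2))
step 4: [delta@1.0] (5 + (0 + 2))
step 5: [delta@1] (5 + 2)
step 6: [delta@root] 7

Answer: 7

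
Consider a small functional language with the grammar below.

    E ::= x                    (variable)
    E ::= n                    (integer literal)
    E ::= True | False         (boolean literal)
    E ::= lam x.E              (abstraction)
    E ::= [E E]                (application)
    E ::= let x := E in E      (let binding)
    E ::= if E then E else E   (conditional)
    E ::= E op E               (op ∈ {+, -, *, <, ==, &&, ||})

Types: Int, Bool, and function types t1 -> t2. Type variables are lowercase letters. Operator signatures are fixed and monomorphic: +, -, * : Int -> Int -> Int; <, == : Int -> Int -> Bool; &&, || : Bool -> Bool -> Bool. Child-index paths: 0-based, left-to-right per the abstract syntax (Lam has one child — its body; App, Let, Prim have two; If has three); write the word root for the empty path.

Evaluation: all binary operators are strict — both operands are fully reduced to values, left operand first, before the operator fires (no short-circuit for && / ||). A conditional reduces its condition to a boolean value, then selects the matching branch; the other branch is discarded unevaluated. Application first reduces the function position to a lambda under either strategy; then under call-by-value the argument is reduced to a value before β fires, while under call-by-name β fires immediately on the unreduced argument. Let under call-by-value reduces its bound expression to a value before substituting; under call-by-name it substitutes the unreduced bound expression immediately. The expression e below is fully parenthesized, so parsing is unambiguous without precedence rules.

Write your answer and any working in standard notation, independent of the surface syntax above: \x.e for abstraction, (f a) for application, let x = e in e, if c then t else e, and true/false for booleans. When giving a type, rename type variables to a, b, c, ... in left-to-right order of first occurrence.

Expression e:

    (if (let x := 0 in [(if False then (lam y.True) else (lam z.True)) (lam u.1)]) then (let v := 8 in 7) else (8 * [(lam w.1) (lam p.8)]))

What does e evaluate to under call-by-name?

Trace:
step 0: (if (let x = 0 in ((if false then (\y.true) else (\z.true)) (\u.1))) then (let v = 8 in 7) else (8 * ((\w.1) (\p.8))))
step 1: [let@0] (if ((if false then (\y.true) else (\z.true)) (\u.1)) then (let v = 8 in 7) else (8 * ((\w.1) (\p.8))))
step 2: [if@0.0] (if ((\z.true) (\u.1)) then (let v = 8 in 7) else (8 * ((\w.1) (\p.8))))
step 3: [beta@0] (if true then (let v = 8 in 7) else (8 * ((\w.1) (\p.8))))
step 4: [if@root] (let v = 8 in 7)
step 5: [let@root] 7

Answer: 7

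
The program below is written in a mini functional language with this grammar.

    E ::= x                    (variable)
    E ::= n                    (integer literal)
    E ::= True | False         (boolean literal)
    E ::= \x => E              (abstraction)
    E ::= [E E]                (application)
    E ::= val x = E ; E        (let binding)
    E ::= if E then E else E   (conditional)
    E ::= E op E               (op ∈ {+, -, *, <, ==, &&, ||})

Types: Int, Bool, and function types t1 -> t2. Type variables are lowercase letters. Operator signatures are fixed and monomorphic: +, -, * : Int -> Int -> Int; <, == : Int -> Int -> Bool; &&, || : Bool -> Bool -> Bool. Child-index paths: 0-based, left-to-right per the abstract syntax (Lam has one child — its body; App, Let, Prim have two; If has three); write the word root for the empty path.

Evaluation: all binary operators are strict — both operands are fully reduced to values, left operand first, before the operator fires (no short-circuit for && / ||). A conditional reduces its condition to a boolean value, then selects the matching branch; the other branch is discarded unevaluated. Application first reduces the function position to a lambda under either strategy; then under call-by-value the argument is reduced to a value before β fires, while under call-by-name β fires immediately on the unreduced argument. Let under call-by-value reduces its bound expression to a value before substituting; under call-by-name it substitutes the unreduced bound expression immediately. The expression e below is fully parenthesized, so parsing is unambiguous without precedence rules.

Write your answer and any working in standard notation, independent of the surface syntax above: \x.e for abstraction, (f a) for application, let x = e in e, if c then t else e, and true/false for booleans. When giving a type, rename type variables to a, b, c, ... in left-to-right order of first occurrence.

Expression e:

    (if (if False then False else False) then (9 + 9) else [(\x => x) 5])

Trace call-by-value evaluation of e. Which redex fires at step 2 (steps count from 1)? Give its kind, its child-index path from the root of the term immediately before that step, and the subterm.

Trace:
step 0: (if (if false then false else false) then (9 + 9) else ((\x.x) 5))
step 1: [if@0] (if false then (9 + 9) else ((\x.x) 5))
step 2: [if@root] ((\x.x) 5)

Answer: if at root : (if false then (9 + 9) else ((\x.x) 5))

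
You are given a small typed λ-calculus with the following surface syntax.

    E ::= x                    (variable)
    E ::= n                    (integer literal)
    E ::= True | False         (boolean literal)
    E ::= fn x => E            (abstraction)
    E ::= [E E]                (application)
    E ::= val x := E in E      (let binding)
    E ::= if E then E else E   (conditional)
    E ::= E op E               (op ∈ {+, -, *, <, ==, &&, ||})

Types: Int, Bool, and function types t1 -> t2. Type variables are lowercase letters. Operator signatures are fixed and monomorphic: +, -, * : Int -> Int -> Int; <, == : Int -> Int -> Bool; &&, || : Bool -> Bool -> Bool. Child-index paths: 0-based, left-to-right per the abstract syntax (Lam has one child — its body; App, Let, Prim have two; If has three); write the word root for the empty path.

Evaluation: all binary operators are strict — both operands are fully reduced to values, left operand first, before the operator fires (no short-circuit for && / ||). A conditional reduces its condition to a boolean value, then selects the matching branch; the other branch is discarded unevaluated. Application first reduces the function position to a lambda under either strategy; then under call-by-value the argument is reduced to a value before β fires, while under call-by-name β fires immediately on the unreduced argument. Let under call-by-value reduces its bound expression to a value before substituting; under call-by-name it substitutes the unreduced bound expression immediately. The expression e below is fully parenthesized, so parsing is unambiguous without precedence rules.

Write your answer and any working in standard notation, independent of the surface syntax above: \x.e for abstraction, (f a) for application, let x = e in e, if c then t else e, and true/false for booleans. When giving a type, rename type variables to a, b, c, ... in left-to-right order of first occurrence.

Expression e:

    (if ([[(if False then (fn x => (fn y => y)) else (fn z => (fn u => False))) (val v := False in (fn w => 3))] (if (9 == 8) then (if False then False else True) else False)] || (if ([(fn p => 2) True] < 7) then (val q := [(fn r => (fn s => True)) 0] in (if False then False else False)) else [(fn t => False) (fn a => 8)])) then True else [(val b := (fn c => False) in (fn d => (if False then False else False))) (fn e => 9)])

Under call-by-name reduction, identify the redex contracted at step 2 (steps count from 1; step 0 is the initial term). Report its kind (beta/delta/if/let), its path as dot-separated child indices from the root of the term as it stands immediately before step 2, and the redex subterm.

Answer: beta at 0.0.0 : ((\z.(\u.false)) (let v = false in (\w.3)))

Derivation:
step 0: (if ((((if false then (\x.(\y.y)) else (\z.(\u.false))) (let v = false in (\w.3))) (if (9 == 8) then (if false then false else true) else false)) || (if (((\p.2) true) < 7) then (let q = ((\r.(\s.true)) 0) in (if false then false else false)) else ((\t.false) (\a.8)))) then true else ((let b = (\c.false) in (\d.(if false then false else false))) (\e.9)))
step 1: [if@0.0.0.0] (if ((((\z.(\u.false)) (let v = false in (\w.3))) (if (9 == 8) then (if false then false else true) else false)) || (if (((\p.2) true) < 7) then (let q = ((\r.(\s.true)) 0) in (if false then false else false)) else ((\t.false) (\a.8)))) then true else ((let b = (\c.false) in (\d.(if false then false else false))) (\e.9)))
step 2: [beta@0.0.0] (if (((\u.false) (if (9 == 8) then (if false then false else true) else false)) || (if (((\p.2) true) < 7) then (let q = ((\r.(\s.true)) 0) in (if false then false else false)) else ((\t.false) (\a.8)))) then true else ((let b = (\c.false) in (\d.(if false then false else false))) (\e.9)))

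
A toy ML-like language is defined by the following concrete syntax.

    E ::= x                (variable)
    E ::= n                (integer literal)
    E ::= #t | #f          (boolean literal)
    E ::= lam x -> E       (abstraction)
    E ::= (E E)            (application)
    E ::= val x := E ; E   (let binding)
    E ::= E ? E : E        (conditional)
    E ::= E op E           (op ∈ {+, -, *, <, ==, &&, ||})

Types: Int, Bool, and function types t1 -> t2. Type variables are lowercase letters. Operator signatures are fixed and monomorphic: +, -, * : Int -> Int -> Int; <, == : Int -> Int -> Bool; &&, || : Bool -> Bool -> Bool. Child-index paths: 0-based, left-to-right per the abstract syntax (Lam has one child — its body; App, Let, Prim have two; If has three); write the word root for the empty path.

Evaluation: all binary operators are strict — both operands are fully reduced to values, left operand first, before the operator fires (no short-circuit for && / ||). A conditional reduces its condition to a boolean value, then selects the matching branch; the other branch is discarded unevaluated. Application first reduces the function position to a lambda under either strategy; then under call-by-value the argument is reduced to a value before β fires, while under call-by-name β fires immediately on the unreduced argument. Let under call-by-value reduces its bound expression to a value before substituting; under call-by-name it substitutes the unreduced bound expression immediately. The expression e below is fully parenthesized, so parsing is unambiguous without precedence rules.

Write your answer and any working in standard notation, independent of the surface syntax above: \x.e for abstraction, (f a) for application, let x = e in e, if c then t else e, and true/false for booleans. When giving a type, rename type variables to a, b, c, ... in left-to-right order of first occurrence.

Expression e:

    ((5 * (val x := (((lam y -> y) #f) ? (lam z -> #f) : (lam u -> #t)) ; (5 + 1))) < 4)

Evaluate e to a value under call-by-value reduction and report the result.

Derivation:
step 0: ((5 * (let x = (if ((\y.y) false) then (\z.false) else (\u.true)) in (5 + 1))) < 4)
step 1: [beta@0.1.0.0] ((5 * (let x = (if false then (\z.false) else (\u.true)) in (5 + 1))) < 4)
step 2: [if@0.1.0] ((5 * (let x = (\u.true) in (5 + 1))) < 4)
step 3: [let@0.1] ((5 * (5 + 1)) < 4)
step 4: [delta@0.1] ((5 * 6) < 4)
step 5: [delta@0] (30 < 4)
step 6: [delta@root] false

Answer: false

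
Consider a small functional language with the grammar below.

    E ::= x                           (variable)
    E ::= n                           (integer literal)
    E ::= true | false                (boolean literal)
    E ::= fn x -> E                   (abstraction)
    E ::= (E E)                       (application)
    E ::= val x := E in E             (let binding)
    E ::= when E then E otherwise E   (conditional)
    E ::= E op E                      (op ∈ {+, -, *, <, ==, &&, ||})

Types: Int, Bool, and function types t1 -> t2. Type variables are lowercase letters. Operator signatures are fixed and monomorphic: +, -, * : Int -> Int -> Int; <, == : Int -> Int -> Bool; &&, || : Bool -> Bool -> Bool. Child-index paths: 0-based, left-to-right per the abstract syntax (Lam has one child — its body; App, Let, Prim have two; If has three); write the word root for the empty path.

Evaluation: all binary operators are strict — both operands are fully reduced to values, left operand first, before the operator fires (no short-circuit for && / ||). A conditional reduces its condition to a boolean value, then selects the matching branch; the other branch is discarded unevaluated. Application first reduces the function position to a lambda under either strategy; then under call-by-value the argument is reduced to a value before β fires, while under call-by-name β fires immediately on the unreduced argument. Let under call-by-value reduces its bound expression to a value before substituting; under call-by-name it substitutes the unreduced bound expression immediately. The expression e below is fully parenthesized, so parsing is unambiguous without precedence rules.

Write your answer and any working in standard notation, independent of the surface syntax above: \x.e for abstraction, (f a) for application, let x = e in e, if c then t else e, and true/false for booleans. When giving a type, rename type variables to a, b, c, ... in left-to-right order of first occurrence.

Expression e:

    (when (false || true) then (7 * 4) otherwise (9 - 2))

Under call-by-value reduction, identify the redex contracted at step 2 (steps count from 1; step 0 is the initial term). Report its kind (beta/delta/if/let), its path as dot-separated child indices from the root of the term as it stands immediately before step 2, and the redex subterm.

Answer: if at root : (if true then (7 * 4) else (9 - 2))

Trace:
step 0: (if (false || true) then (7 * 4) else (9 - 2))
step 1: [delta@0] (if true then (7 * 4) else (9 - 2))
step 2: [if@root] (7 * 4)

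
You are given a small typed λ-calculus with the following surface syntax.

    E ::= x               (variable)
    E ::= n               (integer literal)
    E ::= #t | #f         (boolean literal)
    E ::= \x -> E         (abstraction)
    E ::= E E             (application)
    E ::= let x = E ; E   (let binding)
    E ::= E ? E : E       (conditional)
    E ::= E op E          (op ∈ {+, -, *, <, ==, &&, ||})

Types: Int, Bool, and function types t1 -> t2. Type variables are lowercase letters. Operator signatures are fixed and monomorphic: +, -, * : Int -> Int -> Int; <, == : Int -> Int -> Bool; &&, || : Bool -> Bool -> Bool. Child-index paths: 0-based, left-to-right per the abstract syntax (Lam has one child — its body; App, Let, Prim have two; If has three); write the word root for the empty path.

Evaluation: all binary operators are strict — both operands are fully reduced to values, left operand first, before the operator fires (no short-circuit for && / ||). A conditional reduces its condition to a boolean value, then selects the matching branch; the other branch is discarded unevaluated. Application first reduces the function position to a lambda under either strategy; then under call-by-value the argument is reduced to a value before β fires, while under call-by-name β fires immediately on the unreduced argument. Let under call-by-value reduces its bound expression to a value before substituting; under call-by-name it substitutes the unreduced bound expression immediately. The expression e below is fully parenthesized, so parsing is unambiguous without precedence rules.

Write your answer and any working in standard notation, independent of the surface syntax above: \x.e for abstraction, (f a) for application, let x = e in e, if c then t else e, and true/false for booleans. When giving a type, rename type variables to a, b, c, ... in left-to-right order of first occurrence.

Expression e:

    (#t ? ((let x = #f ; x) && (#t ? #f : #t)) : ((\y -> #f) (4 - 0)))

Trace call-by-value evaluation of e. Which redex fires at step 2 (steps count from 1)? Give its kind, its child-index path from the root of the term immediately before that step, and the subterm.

Derivation:
step 0: (if true then ((let x = false in x) && (if true then false else true)) else ((\y.false) (4 - 0)))
step 1: [if@root] ((let x = false in x) && (if true then false else true))
step 2: [let@0] (false && (if true then false else true))

Answer: let at 0 : (let x = false in x)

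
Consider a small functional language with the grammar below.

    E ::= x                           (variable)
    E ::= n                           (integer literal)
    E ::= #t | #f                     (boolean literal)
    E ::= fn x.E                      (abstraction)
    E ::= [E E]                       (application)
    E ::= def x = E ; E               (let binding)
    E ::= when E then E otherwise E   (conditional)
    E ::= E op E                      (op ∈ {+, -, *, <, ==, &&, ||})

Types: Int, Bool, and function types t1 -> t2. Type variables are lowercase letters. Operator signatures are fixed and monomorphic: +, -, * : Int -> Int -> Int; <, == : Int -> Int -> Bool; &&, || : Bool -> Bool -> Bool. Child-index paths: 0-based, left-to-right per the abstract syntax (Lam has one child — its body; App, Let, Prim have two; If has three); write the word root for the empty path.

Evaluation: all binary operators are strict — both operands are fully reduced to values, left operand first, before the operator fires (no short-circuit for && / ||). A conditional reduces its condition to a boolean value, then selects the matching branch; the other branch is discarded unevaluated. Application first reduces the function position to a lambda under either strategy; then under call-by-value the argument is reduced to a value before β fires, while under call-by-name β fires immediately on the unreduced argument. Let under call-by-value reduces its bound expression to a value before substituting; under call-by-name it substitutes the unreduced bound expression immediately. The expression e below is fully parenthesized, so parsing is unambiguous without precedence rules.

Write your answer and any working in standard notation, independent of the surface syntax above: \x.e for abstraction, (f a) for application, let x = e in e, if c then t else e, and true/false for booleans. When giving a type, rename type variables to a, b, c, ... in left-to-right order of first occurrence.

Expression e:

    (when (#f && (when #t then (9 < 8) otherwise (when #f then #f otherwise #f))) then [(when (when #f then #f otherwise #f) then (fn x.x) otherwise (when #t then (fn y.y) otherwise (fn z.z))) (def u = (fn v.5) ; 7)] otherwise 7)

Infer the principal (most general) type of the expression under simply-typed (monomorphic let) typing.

Answer: Int

Derivation:
  unify Bool ~ Bool
  unify Bool ~ Bool
  unify Int ~ Int
  unify Int ~ Int
  unify Bool ~ Bool
  unify Bool ~ Bool
  unify Bool ~ Bool
  unify Bool ~ Bool
  unify Bool ~ Bool
  unify Bool ~ Bool
  unify Bool ~ Bool
  unify Bool ~ Bool
x : a
\x._ : a -> a
  unify Bool ~ Bool
y : b
\y._ : b -> b
z : c
\z._ : c -> c
  unify b -> b ~ c -> c
  unify b ~ c
  unify c ~ c
  unify a -> a ~ c -> c
  unify a ~ c
  unify c ~ c
\v._ : d -> Int
let u : d -> Int
  unify c -> c ~ Int -> e
  unify c ~ Int
  unify Int ~ e
_ _ : Int
  unify Int ~ Int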